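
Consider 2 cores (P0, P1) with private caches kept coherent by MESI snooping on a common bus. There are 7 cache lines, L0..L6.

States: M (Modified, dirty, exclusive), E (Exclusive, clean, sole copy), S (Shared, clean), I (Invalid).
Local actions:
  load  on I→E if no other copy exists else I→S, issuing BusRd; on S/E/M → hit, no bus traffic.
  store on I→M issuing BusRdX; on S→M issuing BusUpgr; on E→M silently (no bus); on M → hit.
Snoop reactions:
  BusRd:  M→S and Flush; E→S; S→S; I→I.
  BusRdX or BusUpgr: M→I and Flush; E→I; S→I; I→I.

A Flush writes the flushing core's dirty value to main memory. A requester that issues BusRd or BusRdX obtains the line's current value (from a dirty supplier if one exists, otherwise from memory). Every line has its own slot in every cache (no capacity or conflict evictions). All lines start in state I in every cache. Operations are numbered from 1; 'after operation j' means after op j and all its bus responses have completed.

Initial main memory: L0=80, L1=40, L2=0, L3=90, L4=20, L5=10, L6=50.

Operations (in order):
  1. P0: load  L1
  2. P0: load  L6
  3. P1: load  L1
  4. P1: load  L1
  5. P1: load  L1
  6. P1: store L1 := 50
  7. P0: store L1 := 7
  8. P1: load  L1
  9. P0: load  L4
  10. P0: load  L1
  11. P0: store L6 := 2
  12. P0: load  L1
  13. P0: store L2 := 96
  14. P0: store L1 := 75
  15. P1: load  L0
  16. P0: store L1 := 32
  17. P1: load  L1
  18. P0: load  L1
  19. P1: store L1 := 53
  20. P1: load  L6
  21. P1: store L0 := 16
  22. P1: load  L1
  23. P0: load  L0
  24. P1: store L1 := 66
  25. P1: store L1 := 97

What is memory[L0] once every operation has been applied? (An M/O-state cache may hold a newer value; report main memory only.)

1. P0: load  L1  bus=[BusRd]  L1: P0=E P1=I  mem[L1]=40
2. P0: load  L6  bus=[BusRd]  L6: P0=E P1=I  mem[L6]=50
3. P1: load  L1  bus=[BusRd]  L1: P0=S P1=S  mem[L1]=40
4. P1: load  L1  bus=[-]  L1: P0=S P1=S  mem[L1]=40
5. P1: load  L1  bus=[-]  L1: P0=S P1=S  mem[L1]=40
6. P1: store L1 := 50  bus=[BusUpgr]  L1: P0=I P1=M  mem[L1]=40
7. P0: store L1 := 7  bus=[BusRdX,Flush]  L1: P0=M P1=I  mem[L1]=50
8. P1: load  L1  bus=[BusRd,Flush]  L1: P0=S P1=S  mem[L1]=7
9. P0: load  L4  bus=[BusRd]  L4: P0=E P1=I  mem[L4]=20
10. P0: load  L1  bus=[-]  L1: P0=S P1=S  mem[L1]=7
11. P0: store L6 := 2  bus=[-]  L6: P0=M P1=I  mem[L6]=50
12. P0: load  L1  bus=[-]  L1: P0=S P1=S  mem[L1]=7
13. P0: store L2 := 96  bus=[BusRdX]  L2: P0=M P1=I  mem[L2]=0
14. P0: store L1 := 75  bus=[BusUpgr]  L1: P0=M P1=I  mem[L1]=7
15. P1: load  L0  bus=[BusRd]  L0: P0=I P1=E  mem[L0]=80
16. P0: store L1 := 32  bus=[-]  L1: P0=M P1=I  mem[L1]=7
17. P1: load  L1  bus=[BusRd,Flush]  L1: P0=S P1=S  mem[L1]=32
18. P0: load  L1  bus=[-]  L1: P0=S P1=S  mem[L1]=32
19. P1: store L1 := 53  bus=[BusUpgr]  L1: P0=I P1=M  mem[L1]=32
20. P1: load  L6  bus=[BusRd,Flush]  L6: P0=S P1=S  mem[L6]=2
21. P1: store L0 := 16  bus=[-]  L0: P0=I P1=M  mem[L0]=80
22. P1: load  L1  bus=[-]  L1: P0=I P1=M  mem[L1]=32
23. P0: load  L0  bus=[BusRd,Flush]  L0: P0=S P1=S  mem[L0]=16
24. P1: store L1 := 66  bus=[-]  L1: P0=I P1=M  mem[L1]=32
25. P1: store L1 := 97  bus=[-]  L1: P0=I P1=M  mem[L1]=32

memory[L0] = 16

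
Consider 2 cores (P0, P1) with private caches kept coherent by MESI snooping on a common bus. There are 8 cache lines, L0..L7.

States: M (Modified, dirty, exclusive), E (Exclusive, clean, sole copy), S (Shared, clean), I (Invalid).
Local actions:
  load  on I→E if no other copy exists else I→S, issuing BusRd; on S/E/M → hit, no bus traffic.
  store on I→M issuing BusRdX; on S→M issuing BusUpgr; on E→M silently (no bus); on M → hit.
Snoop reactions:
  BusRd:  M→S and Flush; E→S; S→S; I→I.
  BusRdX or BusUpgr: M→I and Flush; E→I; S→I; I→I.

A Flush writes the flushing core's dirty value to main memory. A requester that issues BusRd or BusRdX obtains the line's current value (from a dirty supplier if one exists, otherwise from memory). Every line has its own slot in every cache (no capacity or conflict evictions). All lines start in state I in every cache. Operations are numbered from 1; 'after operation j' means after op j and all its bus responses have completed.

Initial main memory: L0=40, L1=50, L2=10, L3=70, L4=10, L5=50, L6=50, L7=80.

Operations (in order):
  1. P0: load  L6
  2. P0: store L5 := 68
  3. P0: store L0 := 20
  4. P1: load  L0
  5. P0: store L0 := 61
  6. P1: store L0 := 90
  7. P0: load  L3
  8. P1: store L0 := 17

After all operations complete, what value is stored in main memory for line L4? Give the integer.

step 1: P0: load  L6  ⟶  EI  (L6)  txn=BusRd  M[L6]=50
step 2: P0: store L5 := 68  ⟶  MI  (L5)  txn=BusRdX  M[L5]=50
step 3: P0: store L0 := 20  ⟶  MI  (L0)  txn=BusRdX  M[L0]=40
step 4: P1: load  L0  ⟶  SS  (L0)  txn=BusRd+Flush  M[L0]=20
step 5: P0: store L0 := 61  ⟶  MI  (L0)  txn=BusUpgr  M[L0]=20
step 6: P1: store L0 := 90  ⟶  IM  (L0)  txn=BusRdX+Flush  M[L0]=61
step 7: P0: load  L3  ⟶  EI  (L3)  txn=BusRd  M[L3]=70
step 8: P1: store L0 := 17  ⟶  IM  (L0)  txn=∅  M[L0]=61

memory[L4] = 10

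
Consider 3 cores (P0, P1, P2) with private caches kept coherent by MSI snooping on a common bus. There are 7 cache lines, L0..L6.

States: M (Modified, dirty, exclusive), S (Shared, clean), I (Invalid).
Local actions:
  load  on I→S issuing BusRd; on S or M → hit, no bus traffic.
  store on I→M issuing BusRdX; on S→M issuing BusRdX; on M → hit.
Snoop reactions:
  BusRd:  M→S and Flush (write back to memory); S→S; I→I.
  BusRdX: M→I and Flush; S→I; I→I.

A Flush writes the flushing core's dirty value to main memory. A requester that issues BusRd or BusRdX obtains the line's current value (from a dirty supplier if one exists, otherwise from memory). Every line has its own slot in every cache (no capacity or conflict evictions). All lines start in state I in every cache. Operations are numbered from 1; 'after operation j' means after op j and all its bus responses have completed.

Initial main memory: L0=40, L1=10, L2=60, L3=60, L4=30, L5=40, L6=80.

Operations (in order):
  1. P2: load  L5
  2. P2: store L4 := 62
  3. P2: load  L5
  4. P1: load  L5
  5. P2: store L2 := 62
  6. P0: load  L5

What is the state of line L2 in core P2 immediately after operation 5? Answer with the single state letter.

state = M

step 1: P2: load  L5  ⟶  IIS  (L5)  txn=BusRd  M[L5]=40
step 2: P2: store L4 := 62  ⟶  IIM  (L4)  txn=BusRdX  M[L4]=30
step 3: P2: load  L5  ⟶  IIS  (L5)  txn=∅  M[L5]=40
step 4: P1: load  L5  ⟶  ISS  (L5)  txn=BusRd  M[L5]=40
step 5: P2: store L2 := 62  ⟶  IIM  (L2)  txn=BusRdX  M[L2]=60
step 6: P0: load  L5  ⟶  SSS  (L5)  txn=BusRd  M[L5]=40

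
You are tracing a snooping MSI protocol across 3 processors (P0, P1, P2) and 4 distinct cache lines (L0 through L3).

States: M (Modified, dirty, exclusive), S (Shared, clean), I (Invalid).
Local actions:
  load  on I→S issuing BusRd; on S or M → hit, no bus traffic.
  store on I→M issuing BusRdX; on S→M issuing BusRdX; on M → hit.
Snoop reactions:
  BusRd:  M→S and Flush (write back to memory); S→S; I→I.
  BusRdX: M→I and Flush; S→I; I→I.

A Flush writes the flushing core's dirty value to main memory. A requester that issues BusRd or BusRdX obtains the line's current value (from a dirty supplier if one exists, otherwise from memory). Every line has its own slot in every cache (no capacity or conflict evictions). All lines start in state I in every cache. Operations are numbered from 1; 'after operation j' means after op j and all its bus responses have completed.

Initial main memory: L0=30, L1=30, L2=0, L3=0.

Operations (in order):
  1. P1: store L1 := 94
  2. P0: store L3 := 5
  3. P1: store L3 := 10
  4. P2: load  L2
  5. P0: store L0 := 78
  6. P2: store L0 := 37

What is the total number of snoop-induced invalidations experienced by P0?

invalidations = 2

1. P1: store L1 := 94  bus=[BusRdX]  L1: P0=I P1=M P2=I  mem[L1]=30
2. P0: store L3 := 5  bus=[BusRdX]  L3: P0=M P1=I P2=I  mem[L3]=0
3. P1: store L3 := 10  bus=[BusRdX,Flush]  L3: P0=I P1=M P2=I  mem[L3]=5
4. P2: load  L2  bus=[BusRd]  L2: P0=I P1=I P2=S  mem[L2]=0
5. P0: store L0 := 78  bus=[BusRdX]  L0: P0=M P1=I P2=I  mem[L0]=30
6. P2: store L0 := 37  bus=[BusRdX,Flush]  L0: P0=I P1=I P2=M  mem[L0]=78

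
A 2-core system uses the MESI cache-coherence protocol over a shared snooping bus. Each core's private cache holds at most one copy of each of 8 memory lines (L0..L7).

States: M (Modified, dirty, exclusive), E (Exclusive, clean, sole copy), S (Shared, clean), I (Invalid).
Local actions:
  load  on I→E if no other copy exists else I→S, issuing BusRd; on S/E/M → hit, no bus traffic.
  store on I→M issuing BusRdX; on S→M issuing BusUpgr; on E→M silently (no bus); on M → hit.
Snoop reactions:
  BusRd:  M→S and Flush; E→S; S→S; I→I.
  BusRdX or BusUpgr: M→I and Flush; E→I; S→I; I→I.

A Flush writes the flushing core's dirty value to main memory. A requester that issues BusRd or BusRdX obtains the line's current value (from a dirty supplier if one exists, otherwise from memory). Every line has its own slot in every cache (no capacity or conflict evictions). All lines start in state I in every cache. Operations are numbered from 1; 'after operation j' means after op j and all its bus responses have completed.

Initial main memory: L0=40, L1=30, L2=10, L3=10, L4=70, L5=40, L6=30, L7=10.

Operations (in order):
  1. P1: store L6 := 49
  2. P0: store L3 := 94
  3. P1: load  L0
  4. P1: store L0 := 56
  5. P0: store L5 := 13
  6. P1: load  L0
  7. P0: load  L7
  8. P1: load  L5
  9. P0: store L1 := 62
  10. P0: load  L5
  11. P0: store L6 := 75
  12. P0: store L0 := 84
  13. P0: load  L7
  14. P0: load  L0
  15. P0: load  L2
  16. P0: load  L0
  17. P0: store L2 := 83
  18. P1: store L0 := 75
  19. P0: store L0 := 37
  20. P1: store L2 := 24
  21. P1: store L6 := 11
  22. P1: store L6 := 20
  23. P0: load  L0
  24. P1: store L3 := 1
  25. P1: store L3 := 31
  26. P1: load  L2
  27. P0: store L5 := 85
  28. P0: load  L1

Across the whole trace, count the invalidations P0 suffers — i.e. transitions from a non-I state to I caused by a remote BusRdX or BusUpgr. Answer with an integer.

invalidations = 4

1. P1: store L6 := 49  bus=[BusRdX]  L6: P0=I P1=M  mem[L6]=30
2. P0: store L3 := 94  bus=[BusRdX]  L3: P0=M P1=I  mem[L3]=10
3. P1: load  L0  bus=[BusRd]  L0: P0=I P1=E  mem[L0]=40
4. P1: store L0 := 56  bus=[-]  L0: P0=I P1=M  mem[L0]=40
5. P0: store L5 := 13  bus=[BusRdX]  L5: P0=M P1=I  mem[L5]=40
6. P1: load  L0  bus=[-]  L0: P0=I P1=M  mem[L0]=40
7. P0: load  L7  bus=[BusRd]  L7: P0=E P1=I  mem[L7]=10
8. P1: load  L5  bus=[BusRd,Flush]  L5: P0=S P1=S  mem[L5]=13
9. P0: store L1 := 62  bus=[BusRdX]  L1: P0=M P1=I  mem[L1]=30
10. P0: load  L5  bus=[-]  L5: P0=S P1=S  mem[L5]=13
11. P0: store L6 := 75  bus=[BusRdX,Flush]  L6: P0=M P1=I  mem[L6]=49
12. P0: store L0 := 84  bus=[BusRdX,Flush]  L0: P0=M P1=I  mem[L0]=56
13. P0: load  L7  bus=[-]  L7: P0=E P1=I  mem[L7]=10
14. P0: load  L0  bus=[-]  L0: P0=M P1=I  mem[L0]=56
15. P0: load  L2  bus=[BusRd]  L2: P0=E P1=I  mem[L2]=10
16. P0: load  L0  bus=[-]  L0: P0=M P1=I  mem[L0]=56
17. P0: store L2 := 83  bus=[-]  L2: P0=M P1=I  mem[L2]=10
18. P1: store L0 := 75  bus=[BusRdX,Flush]  L0: P0=I P1=M  mem[L0]=84
19. P0: store L0 := 37  bus=[BusRdX,Flush]  L0: P0=M P1=I  mem[L0]=75
20. P1: store L2 := 24  bus=[BusRdX,Flush]  L2: P0=I P1=M  mem[L2]=83
21. P1: store L6 := 11  bus=[BusRdX,Flush]  L6: P0=I P1=M  mem[L6]=75
22. P1: store L6 := 20  bus=[-]  L6: P0=I P1=M  mem[L6]=75
23. P0: load  L0  bus=[-]  L0: P0=M P1=I  mem[L0]=75
24. P1: store L3 := 1  bus=[BusRdX,Flush]  L3: P0=I P1=M  mem[L3]=94
25. P1: store L3 := 31  bus=[-]  L3: P0=I P1=M  mem[L3]=94
26. P1: load  L2  bus=[-]  L2: P0=I P1=M  mem[L2]=83
27. P0: store L5 := 85  bus=[BusUpgr]  L5: P0=M P1=I  mem[L5]=13
28. P0: load  L1  bus=[-]  L1: P0=M P1=I  mem[L1]=30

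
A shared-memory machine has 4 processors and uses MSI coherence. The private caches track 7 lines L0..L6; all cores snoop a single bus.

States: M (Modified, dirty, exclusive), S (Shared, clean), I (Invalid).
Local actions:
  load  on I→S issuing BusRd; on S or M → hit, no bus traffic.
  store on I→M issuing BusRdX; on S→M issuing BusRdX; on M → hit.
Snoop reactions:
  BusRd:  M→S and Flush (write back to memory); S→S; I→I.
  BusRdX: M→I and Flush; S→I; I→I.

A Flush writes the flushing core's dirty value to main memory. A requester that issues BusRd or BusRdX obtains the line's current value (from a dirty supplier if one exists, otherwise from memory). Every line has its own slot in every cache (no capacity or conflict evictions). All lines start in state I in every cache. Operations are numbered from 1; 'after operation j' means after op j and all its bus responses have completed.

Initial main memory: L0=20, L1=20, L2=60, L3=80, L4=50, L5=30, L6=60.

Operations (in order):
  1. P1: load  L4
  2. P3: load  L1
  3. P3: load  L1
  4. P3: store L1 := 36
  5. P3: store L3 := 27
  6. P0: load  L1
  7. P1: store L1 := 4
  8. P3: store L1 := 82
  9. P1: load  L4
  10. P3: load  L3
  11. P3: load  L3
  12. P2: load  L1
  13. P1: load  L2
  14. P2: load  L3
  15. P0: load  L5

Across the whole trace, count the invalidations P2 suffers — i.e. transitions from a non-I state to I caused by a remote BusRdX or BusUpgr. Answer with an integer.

invalidations = 0

  op1 P1: load  L4 → I/S/I/I on L4; bus BusRd; mem=50
  op2 P3: load  L1 → I/I/I/S on L1; bus BusRd; mem=20
  op3 P3: load  L1 → I/I/I/S on L1; bus (none); mem=20
  op4 P3: store L1 := 36 → I/I/I/M on L1; bus BusRdX; mem=20
  op5 P3: store L3 := 27 → I/I/I/M on L3; bus BusRdX; mem=80
  op6 P0: load  L1 → S/I/I/S on L1; bus BusRd Flush; mem=36
  op7 P1: store L1 := 4 → I/M/I/I on L1; bus BusRdX; mem=36
  op8 P3: store L1 := 82 → I/I/I/M on L1; bus BusRdX Flush; mem=4
  op9 P1: load  L4 → I/S/I/I on L4; bus (none); mem=50
  op10 P3: load  L3 → I/I/I/M on L3; bus (none); mem=80
  op11 P3: load  L3 → I/I/I/M on L3; bus (none); mem=80
  op12 P2: load  L1 → I/I/S/S on L1; bus BusRd Flush; mem=82
  op13 P1: load  L2 → I/S/I/I on L2; bus BusRd; mem=60
  op14 P2: load  L3 → I/I/S/S on L3; bus BusRd Flush; mem=27
  op15 P0: load  L5 → S/I/I/I on L5; bus BusRd; mem=30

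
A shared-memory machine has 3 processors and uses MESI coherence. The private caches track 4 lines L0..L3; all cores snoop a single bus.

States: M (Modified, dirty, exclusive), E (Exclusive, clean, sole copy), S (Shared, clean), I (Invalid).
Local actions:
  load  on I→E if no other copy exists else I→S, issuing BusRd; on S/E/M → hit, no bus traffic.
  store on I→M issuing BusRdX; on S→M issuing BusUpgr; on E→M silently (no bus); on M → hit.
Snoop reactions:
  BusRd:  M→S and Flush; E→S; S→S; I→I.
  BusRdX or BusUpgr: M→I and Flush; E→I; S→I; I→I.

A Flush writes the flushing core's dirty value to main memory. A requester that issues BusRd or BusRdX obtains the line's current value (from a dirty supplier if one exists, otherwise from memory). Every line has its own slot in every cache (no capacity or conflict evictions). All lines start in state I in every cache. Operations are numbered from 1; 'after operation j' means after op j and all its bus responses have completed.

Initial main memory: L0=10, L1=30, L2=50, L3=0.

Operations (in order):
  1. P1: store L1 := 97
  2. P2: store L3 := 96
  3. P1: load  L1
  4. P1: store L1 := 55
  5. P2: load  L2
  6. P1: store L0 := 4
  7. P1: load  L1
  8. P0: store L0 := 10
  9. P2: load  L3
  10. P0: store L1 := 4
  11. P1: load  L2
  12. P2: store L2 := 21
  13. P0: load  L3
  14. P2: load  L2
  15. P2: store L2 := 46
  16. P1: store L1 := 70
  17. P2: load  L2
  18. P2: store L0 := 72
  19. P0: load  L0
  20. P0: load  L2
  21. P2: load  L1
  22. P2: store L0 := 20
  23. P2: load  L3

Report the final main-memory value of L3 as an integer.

[1] P1: store L1 := 97 | P0:I, P1:M(97), P2:I | bus: BusRdX
[2] P2: store L3 := 96 | P0:I, P1:I, P2:M(96) | bus: BusRdX
[3] P1: load  L1 | P0:I, P1:M(97), P2:I | bus: none
[4] P1: store L1 := 55 | P0:I, P1:M(55), P2:I | bus: none
[5] P2: load  L2 | P0:I, P1:I, P2:E(50) | bus: BusRd
[6] P1: store L0 := 4 | P0:I, P1:M(4), P2:I | bus: BusRdX
[7] P1: load  L1 | P0:I, P1:M(55), P2:I | bus: none
[8] P0: store L0 := 10 | P0:M(10), P1:I, P2:I | bus: BusRdX,Flush
[9] P2: load  L3 | P0:I, P1:I, P2:M(96) | bus: none
[10] P0: store L1 := 4 | P0:M(4), P1:I, P2:I | bus: BusRdX,Flush
[11] P1: load  L2 | P0:I, P1:S(50), P2:S(50) | bus: BusRd
[12] P2: store L2 := 21 | P0:I, P1:I, P2:M(21) | bus: BusUpgr
[13] P0: load  L3 | P0:S(96), P1:I, P2:S(96) | bus: BusRd,Flush
[14] P2: load  L2 | P0:I, P1:I, P2:M(21) | bus: none
[15] P2: store L2 := 46 | P0:I, P1:I, P2:M(46) | bus: none
[16] P1: store L1 := 70 | P0:I, P1:M(70), P2:I | bus: BusRdX,Flush
[17] P2: load  L2 | P0:I, P1:I, P2:M(46) | bus: none
[18] P2: store L0 := 72 | P0:I, P1:I, P2:M(72) | bus: BusRdX,Flush
[19] P0: load  L0 | P0:S(72), P1:I, P2:S(72) | bus: BusRd,Flush
[20] P0: load  L2 | P0:S(46), P1:I, P2:S(46) | bus: BusRd,Flush
[21] P2: load  L1 | P0:I, P1:S(70), P2:S(70) | bus: BusRd,Flush
[22] P2: store L0 := 20 | P0:I, P1:I, P2:M(20) | bus: BusUpgr
[23] P2: load  L3 | P0:S(96), P1:I, P2:S(96) | bus: none

memory[L3] = 96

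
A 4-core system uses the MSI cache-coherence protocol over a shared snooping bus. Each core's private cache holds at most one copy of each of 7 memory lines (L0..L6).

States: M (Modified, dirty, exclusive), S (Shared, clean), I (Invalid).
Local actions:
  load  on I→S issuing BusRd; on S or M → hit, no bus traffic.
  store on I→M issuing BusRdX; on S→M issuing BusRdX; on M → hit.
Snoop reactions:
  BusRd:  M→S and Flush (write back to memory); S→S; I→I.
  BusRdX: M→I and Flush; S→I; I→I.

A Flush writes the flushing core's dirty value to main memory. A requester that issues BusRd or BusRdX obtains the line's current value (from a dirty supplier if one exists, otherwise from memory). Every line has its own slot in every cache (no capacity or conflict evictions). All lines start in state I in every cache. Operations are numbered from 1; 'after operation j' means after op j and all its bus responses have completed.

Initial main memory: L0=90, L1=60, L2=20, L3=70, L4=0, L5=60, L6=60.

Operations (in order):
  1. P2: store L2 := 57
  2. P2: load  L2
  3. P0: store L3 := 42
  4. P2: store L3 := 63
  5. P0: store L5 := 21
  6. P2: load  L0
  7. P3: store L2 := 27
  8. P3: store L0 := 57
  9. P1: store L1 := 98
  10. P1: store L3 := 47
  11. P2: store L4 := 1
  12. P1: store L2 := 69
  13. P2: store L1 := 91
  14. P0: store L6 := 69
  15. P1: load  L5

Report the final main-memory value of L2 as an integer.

  op1 P2: store L2 := 57 → I/I/M/I on L2; bus BusRdX; mem=20
  op2 P2: load  L2 → I/I/M/I on L2; bus (none); mem=20
  op3 P0: store L3 := 42 → M/I/I/I on L3; bus BusRdX; mem=70
  op4 P2: store L3 := 63 → I/I/M/I on L3; bus BusRdX Flush; mem=42
  op5 P0: store L5 := 21 → M/I/I/I on L5; bus BusRdX; mem=60
  op6 P2: load  L0 → I/I/S/I on L0; bus BusRd; mem=90
  op7 P3: store L2 := 27 → I/I/I/M on L2; bus BusRdX Flush; mem=57
  op8 P3: store L0 := 57 → I/I/I/M on L0; bus BusRdX; mem=90
  op9 P1: store L1 := 98 → I/M/I/I on L1; bus BusRdX; mem=60
  op10 P1: store L3 := 47 → I/M/I/I on L3; bus BusRdX Flush; mem=63
  op11 P2: store L4 := 1 → I/I/M/I on L4; bus BusRdX; mem=0
  op12 P1: store L2 := 69 → I/M/I/I on L2; bus BusRdX Flush; mem=27
  op13 P2: store L1 := 91 → I/I/M/I on L1; bus BusRdX Flush; mem=98
  op14 P0: store L6 := 69 → M/I/I/I on L6; bus BusRdX; mem=60
  op15 P1: load  L5 → S/S/I/I on L5; bus BusRd Flush; mem=21

memory[L2] = 27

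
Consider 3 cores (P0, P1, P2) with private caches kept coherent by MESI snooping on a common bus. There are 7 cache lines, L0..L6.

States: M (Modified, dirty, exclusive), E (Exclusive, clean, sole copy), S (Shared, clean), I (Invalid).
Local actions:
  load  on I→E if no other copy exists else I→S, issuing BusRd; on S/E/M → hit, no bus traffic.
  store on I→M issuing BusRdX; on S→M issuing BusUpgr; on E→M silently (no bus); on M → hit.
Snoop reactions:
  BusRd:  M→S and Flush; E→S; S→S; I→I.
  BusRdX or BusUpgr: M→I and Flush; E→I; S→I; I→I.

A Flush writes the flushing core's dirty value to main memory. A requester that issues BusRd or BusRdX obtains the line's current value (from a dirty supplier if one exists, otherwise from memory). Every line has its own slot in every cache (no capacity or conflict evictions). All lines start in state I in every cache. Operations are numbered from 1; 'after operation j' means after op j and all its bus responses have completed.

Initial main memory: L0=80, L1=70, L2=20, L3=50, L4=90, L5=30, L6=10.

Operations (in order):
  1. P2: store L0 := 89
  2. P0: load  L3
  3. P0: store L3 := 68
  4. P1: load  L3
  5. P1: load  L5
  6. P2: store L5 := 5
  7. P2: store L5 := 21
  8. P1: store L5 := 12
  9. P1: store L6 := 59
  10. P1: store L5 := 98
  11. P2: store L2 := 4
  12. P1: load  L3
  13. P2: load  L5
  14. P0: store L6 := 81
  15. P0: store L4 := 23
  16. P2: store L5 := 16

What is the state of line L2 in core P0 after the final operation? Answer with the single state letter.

step 1: P2: store L0 := 89  ⟶  IIM  (L0)  txn=BusRdX  M[L0]=80
step 2: P0: load  L3  ⟶  EII  (L3)  txn=BusRd  M[L3]=50
step 3: P0: store L3 := 68  ⟶  MII  (L3)  txn=∅  M[L3]=50
step 4: P1: load  L3  ⟶  SSI  (L3)  txn=BusRd+Flush  M[L3]=68
step 5: P1: load  L5  ⟶  IEI  (L5)  txn=BusRd  M[L5]=30
step 6: P2: store L5 := 5  ⟶  IIM  (L5)  txn=BusRdX  M[L5]=30
step 7: P2: store L5 := 21  ⟶  IIM  (L5)  txn=∅  M[L5]=30
step 8: P1: store L5 := 12  ⟶  IMI  (L5)  txn=BusRdX+Flush  M[L5]=21
step 9: P1: store L6 := 59  ⟶  IMI  (L6)  txn=BusRdX  M[L6]=10
step 10: P1: store L5 := 98  ⟶  IMI  (L5)  txn=∅  M[L5]=21
step 11: P2: store L2 := 4  ⟶  IIM  (L2)  txn=BusRdX  M[L2]=20
step 12: P1: load  L3  ⟶  SSI  (L3)  txn=∅  M[L3]=68
step 13: P2: load  L5  ⟶  ISS  (L5)  txn=BusRd+Flush  M[L5]=98
step 14: P0: store L6 := 81  ⟶  MII  (L6)  txn=BusRdX+Flush  M[L6]=59
step 15: P0: store L4 := 23  ⟶  MII  (L4)  txn=BusRdX  M[L4]=90
step 16: P2: store L5 := 16  ⟶  IIM  (L5)  txn=BusUpgr  M[L5]=98

state = I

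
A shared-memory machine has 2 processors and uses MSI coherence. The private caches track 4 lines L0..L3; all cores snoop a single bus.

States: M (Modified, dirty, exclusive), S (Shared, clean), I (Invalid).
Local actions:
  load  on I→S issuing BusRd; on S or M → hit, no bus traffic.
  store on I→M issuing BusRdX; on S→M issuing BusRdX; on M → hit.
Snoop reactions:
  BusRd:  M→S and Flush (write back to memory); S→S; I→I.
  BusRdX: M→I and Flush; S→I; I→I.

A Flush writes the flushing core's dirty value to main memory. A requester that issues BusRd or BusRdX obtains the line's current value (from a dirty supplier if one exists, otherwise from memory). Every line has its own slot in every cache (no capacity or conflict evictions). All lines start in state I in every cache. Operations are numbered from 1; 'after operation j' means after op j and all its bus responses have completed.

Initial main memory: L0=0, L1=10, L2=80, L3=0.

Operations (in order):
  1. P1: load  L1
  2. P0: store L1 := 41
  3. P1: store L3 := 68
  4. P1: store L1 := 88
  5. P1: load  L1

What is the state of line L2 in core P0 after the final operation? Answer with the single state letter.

state = I

[1] P1: load  L1 | P0:I, P1:S(10) | bus: BusRd
[2] P0: store L1 := 41 | P0:M(41), P1:I | bus: BusRdX
[3] P1: store L3 := 68 | P0:I, P1:M(68) | bus: BusRdX
[4] P1: store L1 := 88 | P0:I, P1:M(88) | bus: BusRdX,Flush
[5] P1: load  L1 | P0:I, P1:M(88) | bus: none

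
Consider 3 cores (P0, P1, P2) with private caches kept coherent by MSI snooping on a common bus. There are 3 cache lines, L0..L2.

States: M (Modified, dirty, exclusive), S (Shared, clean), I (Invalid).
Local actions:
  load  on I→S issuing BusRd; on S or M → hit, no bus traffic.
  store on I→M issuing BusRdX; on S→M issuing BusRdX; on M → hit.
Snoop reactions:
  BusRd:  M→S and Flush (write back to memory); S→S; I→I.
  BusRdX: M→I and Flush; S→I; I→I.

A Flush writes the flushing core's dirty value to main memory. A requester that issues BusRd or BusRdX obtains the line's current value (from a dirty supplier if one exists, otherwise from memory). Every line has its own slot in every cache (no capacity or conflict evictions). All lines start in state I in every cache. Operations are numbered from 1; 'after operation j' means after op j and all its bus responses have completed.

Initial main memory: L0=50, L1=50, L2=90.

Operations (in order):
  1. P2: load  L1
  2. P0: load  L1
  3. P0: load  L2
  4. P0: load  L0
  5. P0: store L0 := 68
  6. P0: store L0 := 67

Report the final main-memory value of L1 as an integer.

memory[L1] = 50

step 1: P2: load  L1  ⟶  IIS  (L1)  txn=BusRd  M[L1]=50
step 2: P0: load  L1  ⟶  SIS  (L1)  txn=BusRd  M[L1]=50
step 3: P0: load  L2  ⟶  SII  (L2)  txn=BusRd  M[L2]=90
step 4: P0: load  L0  ⟶  SII  (L0)  txn=BusRd  M[L0]=50
step 5: P0: store L0 := 68  ⟶  MII  (L0)  txn=BusRdX  M[L0]=50
step 6: P0: store L0 := 67  ⟶  MII  (L0)  txn=∅  M[L0]=50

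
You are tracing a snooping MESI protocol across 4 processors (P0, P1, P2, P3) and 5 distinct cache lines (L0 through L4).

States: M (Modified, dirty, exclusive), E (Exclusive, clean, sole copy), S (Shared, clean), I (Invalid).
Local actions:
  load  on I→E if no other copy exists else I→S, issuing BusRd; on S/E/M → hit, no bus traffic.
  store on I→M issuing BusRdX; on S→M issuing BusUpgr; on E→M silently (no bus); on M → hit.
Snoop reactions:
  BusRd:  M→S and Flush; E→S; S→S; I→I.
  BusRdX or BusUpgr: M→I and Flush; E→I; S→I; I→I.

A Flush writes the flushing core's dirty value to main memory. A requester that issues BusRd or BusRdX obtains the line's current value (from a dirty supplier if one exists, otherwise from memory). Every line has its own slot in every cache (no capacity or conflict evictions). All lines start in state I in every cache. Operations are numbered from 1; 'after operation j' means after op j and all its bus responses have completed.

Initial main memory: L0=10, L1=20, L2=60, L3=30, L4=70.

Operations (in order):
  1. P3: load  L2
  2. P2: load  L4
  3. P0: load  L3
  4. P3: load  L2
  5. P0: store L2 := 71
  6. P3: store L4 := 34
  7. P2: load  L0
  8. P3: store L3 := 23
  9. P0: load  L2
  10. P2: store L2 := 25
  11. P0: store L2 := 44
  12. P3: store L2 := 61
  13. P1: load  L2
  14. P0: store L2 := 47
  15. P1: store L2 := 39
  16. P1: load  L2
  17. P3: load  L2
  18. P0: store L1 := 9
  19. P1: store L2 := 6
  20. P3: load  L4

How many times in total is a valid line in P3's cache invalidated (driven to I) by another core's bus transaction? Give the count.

invalidations = 3

1. P3: load  L2  bus=[BusRd]  L2: P0=I P1=I P2=I P3=E  mem[L2]=60
2. P2: load  L4  bus=[BusRd]  L4: P0=I P1=I P2=E P3=I  mem[L4]=70
3. P0: load  L3  bus=[BusRd]  L3: P0=E P1=I P2=I P3=I  mem[L3]=30
4. P3: load  L2  bus=[-]  L2: P0=I P1=I P2=I P3=E  mem[L2]=60
5. P0: store L2 := 71  bus=[BusRdX]  L2: P0=M P1=I P2=I P3=I  mem[L2]=60
6. P3: store L4 := 34  bus=[BusRdX]  L4: P0=I P1=I P2=I P3=M  mem[L4]=70
7. P2: load  L0  bus=[BusRd]  L0: P0=I P1=I P2=E P3=I  mem[L0]=10
8. P3: store L3 := 23  bus=[BusRdX]  L3: P0=I P1=I P2=I P3=M  mem[L3]=30
9. P0: load  L2  bus=[-]  L2: P0=M P1=I P2=I P3=I  mem[L2]=60
10. P2: store L2 := 25  bus=[BusRdX,Flush]  L2: P0=I P1=I P2=M P3=I  mem[L2]=71
11. P0: store L2 := 44  bus=[BusRdX,Flush]  L2: P0=M P1=I P2=I P3=I  mem[L2]=25
12. P3: store L2 := 61  bus=[BusRdX,Flush]  L2: P0=I P1=I P2=I P3=M  mem[L2]=44
13. P1: load  L2  bus=[BusRd,Flush]  L2: P0=I P1=S P2=I P3=S  mem[L2]=61
14. P0: store L2 := 47  bus=[BusRdX]  L2: P0=M P1=I P2=I P3=I  mem[L2]=61
15. P1: store L2 := 39  bus=[BusRdX,Flush]  L2: P0=I P1=M P2=I P3=I  mem[L2]=47
16. P1: load  L2  bus=[-]  L2: P0=I P1=M P2=I P3=I  mem[L2]=47
17. P3: load  L2  bus=[BusRd,Flush]  L2: P0=I P1=S P2=I P3=S  mem[L2]=39
18. P0: store L1 := 9  bus=[BusRdX]  L1: P0=M P1=I P2=I P3=I  mem[L1]=20
19. P1: store L2 := 6  bus=[BusUpgr]  L2: P0=I P1=M P2=I P3=I  mem[L2]=39
20. P3: load  L4  bus=[-]  L4: P0=I P1=I P2=I P3=M  mem[L4]=70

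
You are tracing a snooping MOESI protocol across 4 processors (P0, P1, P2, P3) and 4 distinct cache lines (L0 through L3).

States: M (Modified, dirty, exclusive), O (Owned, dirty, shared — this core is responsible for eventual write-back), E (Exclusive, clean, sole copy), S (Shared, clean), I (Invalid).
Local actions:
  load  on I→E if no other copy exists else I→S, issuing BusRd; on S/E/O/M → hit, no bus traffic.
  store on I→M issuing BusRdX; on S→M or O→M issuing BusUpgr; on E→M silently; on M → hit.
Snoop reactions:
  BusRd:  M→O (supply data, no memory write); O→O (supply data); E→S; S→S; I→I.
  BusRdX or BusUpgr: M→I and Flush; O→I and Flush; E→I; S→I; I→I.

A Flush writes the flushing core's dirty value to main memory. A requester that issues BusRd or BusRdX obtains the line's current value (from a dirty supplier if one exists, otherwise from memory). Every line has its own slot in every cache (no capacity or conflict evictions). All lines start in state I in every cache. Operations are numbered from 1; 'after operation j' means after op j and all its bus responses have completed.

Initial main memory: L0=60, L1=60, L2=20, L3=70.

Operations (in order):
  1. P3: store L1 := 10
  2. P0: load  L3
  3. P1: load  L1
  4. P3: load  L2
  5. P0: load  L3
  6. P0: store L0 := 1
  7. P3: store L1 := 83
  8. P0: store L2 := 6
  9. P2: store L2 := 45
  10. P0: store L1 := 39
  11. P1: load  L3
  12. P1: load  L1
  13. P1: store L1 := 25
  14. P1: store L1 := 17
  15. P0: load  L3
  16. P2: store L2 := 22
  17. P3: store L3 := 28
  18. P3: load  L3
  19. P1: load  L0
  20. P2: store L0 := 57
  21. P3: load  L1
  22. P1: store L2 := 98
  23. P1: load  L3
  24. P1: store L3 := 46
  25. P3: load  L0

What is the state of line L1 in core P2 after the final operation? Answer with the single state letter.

  op1 P3: store L1 := 10 → I/I/I/M on L1; bus BusRdX; mem=60
  op2 P0: load  L3 → E/I/I/I on L3; bus BusRd; mem=70
  op3 P1: load  L1 → I/S/I/O on L1; bus BusRd; mem=60
  op4 P3: load  L2 → I/I/I/E on L2; bus BusRd; mem=20
  op5 P0: load  L3 → E/I/I/I on L3; bus (none); mem=70
  op6 P0: store L0 := 1 → M/I/I/I on L0; bus BusRdX; mem=60
  op7 P3: store L1 := 83 → I/I/I/M on L1; bus BusUpgr; mem=60
  op8 P0: store L2 := 6 → M/I/I/I on L2; bus BusRdX; mem=20
  op9 P2: store L2 := 45 → I/I/M/I on L2; bus BusRdX Flush; mem=6
  op10 P0: store L1 := 39 → M/I/I/I on L1; bus BusRdX Flush; mem=83
  op11 P1: load  L3 → S/S/I/I on L3; bus BusRd; mem=70
  op12 P1: load  L1 → O/S/I/I on L1; bus BusRd; mem=83
  op13 P1: store L1 := 25 → I/M/I/I on L1; bus BusUpgr Flush; mem=39
  op14 P1: store L1 := 17 → I/M/I/I on L1; bus (none); mem=39
  op15 P0: load  L3 → S/S/I/I on L3; bus (none); mem=70
  op16 P2: store L2 := 22 → I/I/M/I on L2; bus (none); mem=6
  op17 P3: store L3 := 28 → I/I/I/M on L3; bus BusRdX; mem=70
  op18 P3: load  L3 → I/I/I/M on L3; bus (none); mem=70
  op19 P1: load  L0 → O/S/I/I on L0; bus BusRd; mem=60
  op20 P2: store L0 := 57 → I/I/M/I on L0; bus BusRdX Flush; mem=1
  op21 P3: load  L1 → I/O/I/S on L1; bus BusRd; mem=39
  op22 P1: store L2 := 98 → I/M/I/I on L2; bus BusRdX Flush; mem=22
  op23 P1: load  L3 → I/S/I/O on L3; bus BusRd; mem=70
  op24 P1: store L3 := 46 → I/M/I/I on L3; bus BusUpgr Flush; mem=28
  op25 P3: load  L0 → I/I/O/S on L0; bus BusRd; mem=1

state = I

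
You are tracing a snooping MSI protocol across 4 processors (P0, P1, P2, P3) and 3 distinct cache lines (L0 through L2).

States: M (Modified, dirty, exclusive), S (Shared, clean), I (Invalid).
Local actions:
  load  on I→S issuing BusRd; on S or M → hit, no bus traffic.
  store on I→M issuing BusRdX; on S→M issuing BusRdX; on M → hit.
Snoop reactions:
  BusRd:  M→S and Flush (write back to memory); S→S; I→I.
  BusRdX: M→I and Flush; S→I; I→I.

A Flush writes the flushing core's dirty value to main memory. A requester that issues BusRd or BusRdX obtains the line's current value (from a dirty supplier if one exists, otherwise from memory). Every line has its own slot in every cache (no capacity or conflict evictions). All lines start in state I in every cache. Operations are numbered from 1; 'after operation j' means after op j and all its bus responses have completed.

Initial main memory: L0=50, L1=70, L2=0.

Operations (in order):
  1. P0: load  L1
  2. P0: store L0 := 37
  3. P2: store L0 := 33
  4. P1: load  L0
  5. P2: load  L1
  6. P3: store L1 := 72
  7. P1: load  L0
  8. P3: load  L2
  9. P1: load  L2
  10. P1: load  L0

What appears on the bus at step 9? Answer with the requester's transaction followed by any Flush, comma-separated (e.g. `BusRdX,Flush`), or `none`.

bus = BusRd

1. P0: load  L1  bus=[BusRd]  L1: P0=S P1=I P2=I P3=I  mem[L1]=70
2. P0: store L0 := 37  bus=[BusRdX]  L0: P0=M P1=I P2=I P3=I  mem[L0]=50
3. P2: store L0 := 33  bus=[BusRdX,Flush]  L0: P0=I P1=I P2=M P3=I  mem[L0]=37
4. P1: load  L0  bus=[BusRd,Flush]  L0: P0=I P1=S P2=S P3=I  mem[L0]=33
5. P2: load  L1  bus=[BusRd]  L1: P0=S P1=I P2=S P3=I  mem[L1]=70
6. P3: store L1 := 72  bus=[BusRdX]  L1: P0=I P1=I P2=I P3=M  mem[L1]=70
7. P1: load  L0  bus=[-]  L0: P0=I P1=S P2=S P3=I  mem[L0]=33
8. P3: load  L2  bus=[BusRd]  L2: P0=I P1=I P2=I P3=S  mem[L2]=0
9. P1: load  L2  bus=[BusRd]  L2: P0=I P1=S P2=I P3=S  mem[L2]=0
10. P1: load  L0  bus=[-]  L0: P0=I P1=S P2=S P3=I  mem[L0]=33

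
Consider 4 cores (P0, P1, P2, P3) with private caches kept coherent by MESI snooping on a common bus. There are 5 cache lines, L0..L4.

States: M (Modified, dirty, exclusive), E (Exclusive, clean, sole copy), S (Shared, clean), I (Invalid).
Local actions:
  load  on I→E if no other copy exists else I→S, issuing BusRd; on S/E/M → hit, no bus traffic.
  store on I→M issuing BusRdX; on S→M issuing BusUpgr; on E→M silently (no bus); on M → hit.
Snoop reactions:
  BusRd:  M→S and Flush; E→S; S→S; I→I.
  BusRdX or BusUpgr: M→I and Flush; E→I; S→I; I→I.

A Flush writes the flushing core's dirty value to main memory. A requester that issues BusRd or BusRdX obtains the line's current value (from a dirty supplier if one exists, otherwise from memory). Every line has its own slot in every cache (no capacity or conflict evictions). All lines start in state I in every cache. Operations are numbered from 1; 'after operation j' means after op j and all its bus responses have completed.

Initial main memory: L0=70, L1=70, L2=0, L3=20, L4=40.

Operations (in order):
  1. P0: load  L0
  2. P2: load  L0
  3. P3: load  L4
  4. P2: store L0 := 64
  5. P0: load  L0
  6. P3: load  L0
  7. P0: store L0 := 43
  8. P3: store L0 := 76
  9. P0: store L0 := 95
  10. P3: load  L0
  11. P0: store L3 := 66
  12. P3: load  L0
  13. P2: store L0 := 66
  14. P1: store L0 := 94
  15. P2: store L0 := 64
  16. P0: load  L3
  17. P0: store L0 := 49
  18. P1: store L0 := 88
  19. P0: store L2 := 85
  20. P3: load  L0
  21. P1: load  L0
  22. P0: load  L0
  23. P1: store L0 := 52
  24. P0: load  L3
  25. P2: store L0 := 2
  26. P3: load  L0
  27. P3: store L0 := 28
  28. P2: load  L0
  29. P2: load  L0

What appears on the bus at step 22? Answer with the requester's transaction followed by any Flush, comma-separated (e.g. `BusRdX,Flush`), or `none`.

step 1: P0: load  L0  ⟶  EIII  (L0)  txn=BusRd  M[L0]=70
step 2: P2: load  L0  ⟶  SISI  (L0)  txn=BusRd  M[L0]=70
step 3: P3: load  L4  ⟶  IIIE  (L4)  txn=BusRd  M[L4]=40
step 4: P2: store L0 := 64  ⟶  IIMI  (L0)  txn=BusUpgr  M[L0]=70
step 5: P0: load  L0  ⟶  SISI  (L0)  txn=BusRd+Flush  M[L0]=64
step 6: P3: load  L0  ⟶  SISS  (L0)  txn=BusRd  M[L0]=64
step 7: P0: store L0 := 43  ⟶  MIII  (L0)  txn=BusUpgr  M[L0]=64
step 8: P3: store L0 := 76  ⟶  IIIM  (L0)  txn=BusRdX+Flush  M[L0]=43
step 9: P0: store L0 := 95  ⟶  MIII  (L0)  txn=BusRdX+Flush  M[L0]=76
step 10: P3: load  L0  ⟶  SIIS  (L0)  txn=BusRd+Flush  M[L0]=95
step 11: P0: store L3 := 66  ⟶  MIII  (L3)  txn=BusRdX  M[L3]=20
step 12: P3: load  L0  ⟶  SIIS  (L0)  txn=∅  M[L0]=95
step 13: P2: store L0 := 66  ⟶  IIMI  (L0)  txn=BusRdX  M[L0]=95
step 14: P1: store L0 := 94  ⟶  IMII  (L0)  txn=BusRdX+Flush  M[L0]=66
step 15: P2: store L0 := 64  ⟶  IIMI  (L0)  txn=BusRdX+Flush  M[L0]=94
step 16: P0: load  L3  ⟶  MIII  (L3)  txn=∅  M[L3]=20
step 17: P0: store L0 := 49  ⟶  MIII  (L0)  txn=BusRdX+Flush  M[L0]=64
step 18: P1: store L0 := 88  ⟶  IMII  (L0)  txn=BusRdX+Flush  M[L0]=49
step 19: P0: store L2 := 85  ⟶  MIII  (L2)  txn=BusRdX  M[L2]=0
step 20: P3: load  L0  ⟶  ISIS  (L0)  txn=BusRd+Flush  M[L0]=88
step 21: P1: load  L0  ⟶  ISIS  (L0)  txn=∅  M[L0]=88
step 22: P0: load  L0  ⟶  SSIS  (L0)  txn=BusRd  M[L0]=88
step 23: P1: store L0 := 52  ⟶  IMII  (L0)  txn=BusUpgr  M[L0]=88
step 24: P0: load  L3  ⟶  MIII  (L3)  txn=∅  M[L3]=20
step 25: P2: store L0 := 2  ⟶  IIMI  (L0)  txn=BusRdX+Flush  M[L0]=52
step 26: P3: load  L0  ⟶  IISS  (L0)  txn=BusRd+Flush  M[L0]=2
step 27: P3: store L0 := 28  ⟶  IIIM  (L0)  txn=BusUpgr  M[L0]=2
step 28: P2: load  L0  ⟶  IISS  (L0)  txn=BusRd+Flush  M[L0]=28
step 29: P2: load  L0  ⟶  IISS  (L0)  txn=∅  M[L0]=28

bus = BusRd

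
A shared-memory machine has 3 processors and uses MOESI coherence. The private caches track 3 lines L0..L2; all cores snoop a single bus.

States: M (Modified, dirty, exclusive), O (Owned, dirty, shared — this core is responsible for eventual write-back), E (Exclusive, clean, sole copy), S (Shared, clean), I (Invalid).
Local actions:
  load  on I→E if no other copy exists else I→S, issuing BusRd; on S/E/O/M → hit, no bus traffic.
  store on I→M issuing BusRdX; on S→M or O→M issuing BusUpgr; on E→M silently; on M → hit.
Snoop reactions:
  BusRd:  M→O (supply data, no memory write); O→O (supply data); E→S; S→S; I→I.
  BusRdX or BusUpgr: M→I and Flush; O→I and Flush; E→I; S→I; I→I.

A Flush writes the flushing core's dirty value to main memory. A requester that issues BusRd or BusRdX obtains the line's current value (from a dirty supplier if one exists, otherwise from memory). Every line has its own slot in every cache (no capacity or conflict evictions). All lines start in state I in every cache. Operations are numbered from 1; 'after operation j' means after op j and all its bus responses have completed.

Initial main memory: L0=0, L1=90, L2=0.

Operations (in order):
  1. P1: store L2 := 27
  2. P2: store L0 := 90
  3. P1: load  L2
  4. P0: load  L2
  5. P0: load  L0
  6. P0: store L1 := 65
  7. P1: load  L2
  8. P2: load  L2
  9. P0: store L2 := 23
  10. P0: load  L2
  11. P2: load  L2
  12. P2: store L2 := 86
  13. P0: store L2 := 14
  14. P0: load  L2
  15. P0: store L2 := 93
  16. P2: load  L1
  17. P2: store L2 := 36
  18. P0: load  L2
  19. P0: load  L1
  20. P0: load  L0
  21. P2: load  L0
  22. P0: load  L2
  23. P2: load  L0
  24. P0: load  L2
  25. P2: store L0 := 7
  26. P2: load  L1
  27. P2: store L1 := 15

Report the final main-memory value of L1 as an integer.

memory[L1] = 65

step 1: P1: store L2 := 27  ⟶  IMI  (L2)  txn=BusRdX  M[L2]=0
step 2: P2: store L0 := 90  ⟶  IIM  (L0)  txn=BusRdX  M[L0]=0
step 3: P1: load  L2  ⟶  IMI  (L2)  txn=∅  M[L2]=0
step 4: P0: load  L2  ⟶  SOI  (L2)  txn=BusRd  M[L2]=0
step 5: P0: load  L0  ⟶  SIO  (L0)  txn=BusRd  M[L0]=0
step 6: P0: store L1 := 65  ⟶  MII  (L1)  txn=BusRdX  M[L1]=90
step 7: P1: load  L2  ⟶  SOI  (L2)  txn=∅  M[L2]=0
step 8: P2: load  L2  ⟶  SOS  (L2)  txn=BusRd  M[L2]=0
step 9: P0: store L2 := 23  ⟶  MII  (L2)  txn=BusUpgr+Flush  M[L2]=27
step 10: P0: load  L2  ⟶  MII  (L2)  txn=∅  M[L2]=27
step 11: P2: load  L2  ⟶  OIS  (L2)  txn=BusRd  M[L2]=27
step 12: P2: store L2 := 86  ⟶  IIM  (L2)  txn=BusUpgr+Flush  M[L2]=23
step 13: P0: store L2 := 14  ⟶  MII  (L2)  txn=BusRdX+Flush  M[L2]=86
step 14: P0: load  L2  ⟶  MII  (L2)  txn=∅  M[L2]=86
step 15: P0: store L2 := 93  ⟶  MII  (L2)  txn=∅  M[L2]=86
step 16: P2: load  L1  ⟶  OIS  (L1)  txn=BusRd  M[L1]=90
step 17: P2: store L2 := 36  ⟶  IIM  (L2)  txn=BusRdX+Flush  M[L2]=93
step 18: P0: load  L2  ⟶  SIO  (L2)  txn=BusRd  M[L2]=93
step 19: P0: load  L1  ⟶  OIS  (L1)  txn=∅  M[L1]=90
step 20: P0: load  L0  ⟶  SIO  (L0)  txn=∅  M[L0]=0
step 21: P2: load  L0  ⟶  SIO  (L0)  txn=∅  M[L0]=0
step 22: P0: load  L2  ⟶  SIO  (L2)  txn=∅  M[L2]=93
step 23: P2: load  L0  ⟶  SIO  (L0)  txn=∅  M[L0]=0
step 24: P0: load  L2  ⟶  SIO  (L2)  txn=∅  M[L2]=93
step 25: P2: store L0 := 7  ⟶  IIM  (L0)  txn=BusUpgr  M[L0]=0
step 26: P2: load  L1  ⟶  OIS  (L1)  txn=∅  M[L1]=90
step 27: P2: store L1 := 15  ⟶  IIM  (L1)  txn=BusUpgr+Flush  M[L1]=65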